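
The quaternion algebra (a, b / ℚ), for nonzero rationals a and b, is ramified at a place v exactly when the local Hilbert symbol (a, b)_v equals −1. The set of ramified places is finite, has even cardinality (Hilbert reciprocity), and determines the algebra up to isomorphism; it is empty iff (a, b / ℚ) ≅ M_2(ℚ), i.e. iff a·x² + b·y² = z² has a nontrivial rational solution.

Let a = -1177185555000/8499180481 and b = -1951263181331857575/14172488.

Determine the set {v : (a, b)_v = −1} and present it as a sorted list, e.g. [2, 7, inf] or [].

[3, 13, 43, inf]

Mod squares: a ≡ -78, b ≡ -63726. Check v ∈ {∞, 2, 3, 5, 7, 11, 13, 17, 19, 29, 43}.
v=3: a=3^7·(≡1), b=3^7·(≡1) mod 3; (1|3)=+1, (1|3)=+1; (−1)^{7·7·1}·(+1)^7·(+1)^7 = -1.
v=43: a=43^0·(≡8), b=43^1·(≡17) mod 43; (8|43)=-1, (17|43)=+1; (−1)^{0·1·21}·(-1)^1·(+1)^0 = -1.
v=13: a=13^3·(≡6), b=13^5·(≡9) mod 13; (6|13)=-1, (9|13)=+1; (−1)^{3·5·6}·(-1)^5·(+1)^3 = -1.
v=29: a=29^-2·(≡1), b=29^0·(≡7) mod 29; (1|29)=+1, (7|29)=+1; (−1)^{-2·0·14}·(+1)^0·(+1)^-2 = +1.
v=19: a=19^0·(≡7), b=19^1·(≡9) mod 19; (7|19)=+1, (9|19)=+1; (−1)^{0·1·9}·(+1)^1·(+1)^0 = +1.
v=7: a=7^2·(≡6), b=7^6·(≡4) mod 7; (6|7)=-1, (4|7)=+1; (−1)^{2·6·3}·(-1)^6·(+1)^2 = +1.
v=∞: -78 < 0 and -63726 < 0  ⇒  (a,b)_∞ = -1.
v=5: a=5^4·(≡2), b=5^2·(≡4) mod 5; (2|5)=-1, (4|5)=+1; (−1)^{4·2·2}·(-1)^2·(+1)^4 = +1.
v=11: a=11^-2·(≡7), b=11^-6·(≡2) mod 11; (7|11)=-1, (2|11)=-1; (−1)^{-2·-6·5}·(-1)^-6·(-1)^-2 = +1.
v=17: a=17^-4·(≡11), b=17^0·(≡7) mod 17; (11|17)=-1, (7|17)=-1; (−1)^{-4·0·8}·(-1)^0·(-1)^-4 = +1.
v=2: v_2(a)=3, v_2(b)=-3; units ≡ 1, 1 (mod 8); ε·ε+αω+βω = 0·0+3·0+-3·0 ≡ 0  ⇒  (a,b)_2 = +1.
|Ram(-78, -63726)| = 4, even; anisotropic at {3, 13, 43, ∞}.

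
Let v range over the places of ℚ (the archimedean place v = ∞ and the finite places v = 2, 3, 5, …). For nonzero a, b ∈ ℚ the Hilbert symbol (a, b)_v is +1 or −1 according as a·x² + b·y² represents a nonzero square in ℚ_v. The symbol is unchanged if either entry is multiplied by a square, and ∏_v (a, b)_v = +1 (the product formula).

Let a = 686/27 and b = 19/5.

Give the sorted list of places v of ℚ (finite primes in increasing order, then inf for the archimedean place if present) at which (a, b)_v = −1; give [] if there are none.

[3, 5]

Mod squares: a ≡ 42, b ≡ 95. Check v ∈ {∞, 2, 3, 5, 7, 19}.
v=2: v_2(a)=1, v_2(b)=0; units ≡ 5, 7 (mod 8); ε·ε+αω+βω = 0·1+1·0+0·1 ≡ 0  ⇒  (a,b)_2 = +1.
v=7: a=7^3·(≡5), b=7^0·(≡1) mod 7; (5|7)=-1, (1|7)=+1; (−1)^{3·0·3}·(-1)^0·(+1)^3 = +1.
v=19: a=19^0·(≡5), b=19^1·(≡4) mod 19; (5|19)=+1, (4|19)=+1; (−1)^{0·1·9}·(+1)^1·(+1)^0 = +1.
v=∞: 42 > 0 and 95 > 0  ⇒  (a,b)_∞ = +1.
v=3: a=3^-3·(≡2), b=3^0·(≡2) mod 3; (2|3)=-1, (2|3)=-1; (−1)^{-3·0·1}·(-1)^0·(-1)^-3 = -1.
v=5: a=5^0·(≡3), b=5^-1·(≡4) mod 5; (3|5)=-1, (4|5)=+1; (−1)^{0·-1·2}·(-1)^-1·(+1)^0 = -1.
|Ram(42, 95)| = 2, even; anisotropic at {3, 5}.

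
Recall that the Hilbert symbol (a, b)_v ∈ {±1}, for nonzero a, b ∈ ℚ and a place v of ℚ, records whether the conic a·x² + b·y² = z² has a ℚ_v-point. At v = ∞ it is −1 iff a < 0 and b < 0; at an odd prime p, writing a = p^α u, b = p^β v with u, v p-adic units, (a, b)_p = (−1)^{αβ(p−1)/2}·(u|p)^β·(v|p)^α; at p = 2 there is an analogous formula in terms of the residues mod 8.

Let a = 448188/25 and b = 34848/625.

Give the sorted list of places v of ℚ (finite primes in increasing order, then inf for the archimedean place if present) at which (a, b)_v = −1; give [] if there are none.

(a, b) ≡ (663, 2) mod (ℚ^×)²; places V = {2, 3, 5, 11, 13, 17, ∞}.
(a,b)_13: α=3, u≡4; β=0, v≡8 (mod 13); (4|13)=+1, (8|13)=-1; sign (−1)^0·+1^0·-1^3 = -1.
(a,b)_17: α=1, u≡6; β=0, v≡9 (mod 17); (6|17)=-1, (9|17)=+1; sign (−1)^0·-1^0·+1^1 = +1.
(a,b)_11: α=0, u≡5; β=2, v≡10 (mod 11); (5|11)=+1, (10|11)=-1; sign (−1)^0·+1^2·-1^0 = +1.
(a,b)_5: α=-2, u≡3; β=-4, v≡3 (mod 5); (3|5)=-1, (3|5)=-1; sign (−1)^0·-1^-4·-1^-2 = +1.
(a,b)_∞: sgn(663)=+, sgn(2)=+, so +1.
(a,b)_3: α=1, u≡2; β=2, v≡2 (mod 3); (2|3)=-1, (2|3)=-1; sign (−1)^0·-1^2·-1^1 = -1.
(a,b)_2: α=2, β=5; u≡7, v≡1 (mod 8); ε(u)ε(v)=1·0, αω(v)=2·0, βω(u)=5·0; sum ≡ 0  ⇒  +1.
|Ram(663, 2)| = 2, even; anisotropic at {3, 13}.

[3, 13]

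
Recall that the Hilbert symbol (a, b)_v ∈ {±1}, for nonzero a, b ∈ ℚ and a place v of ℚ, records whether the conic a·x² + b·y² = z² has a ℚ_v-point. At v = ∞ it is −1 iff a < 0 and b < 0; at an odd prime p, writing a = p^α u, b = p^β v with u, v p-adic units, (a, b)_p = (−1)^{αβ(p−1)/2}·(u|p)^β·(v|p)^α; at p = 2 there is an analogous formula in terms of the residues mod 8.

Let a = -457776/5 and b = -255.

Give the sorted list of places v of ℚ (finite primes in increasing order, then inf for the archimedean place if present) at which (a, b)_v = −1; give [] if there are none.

Mod squares: a ≡ -55, b ≡ -255. Check v ∈ {∞, 2, 3, 5, 11, 17}.
v=∞: -55 < 0 and -255 < 0  ⇒  (a,b)_∞ = -1.
v=3: a=3^2·(≡2), b=3^1·(≡2) mod 3; (2|3)=-1, (2|3)=-1; (−1)^{2·1·1}·(-1)^1·(-1)^2 = -1.
v=17: a=17^2·(≡13), b=17^1·(≡2) mod 17; (13|17)=+1, (2|17)=+1; (−1)^{2·1·8}·(+1)^1·(+1)^2 = +1.
v=11: a=11^1·(≡6), b=11^0·(≡9) mod 11; (6|11)=-1, (9|11)=+1; (−1)^{1·0·5}·(-1)^0·(+1)^1 = +1.
v=2: v_2(a)=4, v_2(b)=0; units ≡ 1, 1 (mod 8); ε·ε+αω+βω = 0·0+4·0+0·0 ≡ 0  ⇒  (a,b)_2 = +1.
v=5: a=5^-1·(≡4), b=5^1·(≡4) mod 5; (4|5)=+1, (4|5)=+1; (−1)^{-1·1·2}·(+1)^1·(+1)^-1 = +1.
Ram(-55, -255) = {3, ∞}; no ℚ_3-point on the conic.

[3, inf]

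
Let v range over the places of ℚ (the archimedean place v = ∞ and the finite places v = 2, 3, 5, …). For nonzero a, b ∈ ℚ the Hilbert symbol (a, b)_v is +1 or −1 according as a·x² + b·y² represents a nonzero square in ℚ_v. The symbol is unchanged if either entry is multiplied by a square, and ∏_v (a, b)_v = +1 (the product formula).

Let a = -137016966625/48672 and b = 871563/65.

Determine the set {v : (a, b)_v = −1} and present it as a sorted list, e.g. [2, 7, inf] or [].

Mod squares: a ≡ -770, b ≡ 195. Check v ∈ {∞, 2, 3, 5, 7, 11, 13}.
v=5: a=5^3·(≡1), b=5^-1·(≡1) mod 5; (1|5)=+1, (1|5)=+1; (−1)^{3·-1·2}·(+1)^-1·(+1)^3 = +1.
v=2: v_2(a)=-5, v_2(b)=0; units ≡ 7, 3 (mod 8); ε·ε+αω+βω = 1·1+-5·1+0·0 ≡ 0  ⇒  (a,b)_2 = +1.
v=∞: -770 < 0 and 195 > 0  ⇒  (a,b)_∞ = +1.
v=13: a=13^-2·(≡10), b=13^-1·(≡6) mod 13; (10|13)=+1, (6|13)=-1; (−1)^{-2·-1·6}·(+1)^-1·(-1)^-2 = +1.
v=3: a=3^-2·(≡1), b=3^1·(≡2) mod 3; (1|3)=+1, (2|3)=-1; (−1)^{-2·1·1}·(+1)^1·(-1)^-2 = +1.
v=7: a=7^7·(≡1), b=7^4·(≡3) mod 7; (1|7)=+1, (3|7)=-1; (−1)^{7·4·3}·(+1)^4·(-1)^7 = -1.
v=11: a=11^3·(≡8), b=11^2·(≡2) mod 11; (8|11)=-1, (2|11)=-1; (−1)^{3·2·5}·(-1)^2·(-1)^3 = -1.
Ram(-770, 195) = {7, 11}; no ℚ_7-point on the conic.

[7, 11]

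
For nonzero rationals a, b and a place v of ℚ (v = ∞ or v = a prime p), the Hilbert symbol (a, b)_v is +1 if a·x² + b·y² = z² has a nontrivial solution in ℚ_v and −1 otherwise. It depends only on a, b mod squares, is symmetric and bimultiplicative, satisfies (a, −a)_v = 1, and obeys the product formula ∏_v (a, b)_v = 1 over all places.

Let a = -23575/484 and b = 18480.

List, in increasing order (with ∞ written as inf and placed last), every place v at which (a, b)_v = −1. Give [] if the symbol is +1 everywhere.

Mod squares: a ≡ -943, b ≡ 1155. Check v ∈ {∞, 2, 3, 5, 7, 11, 23, 41}.
v=41: a=41^1·(≡36), b=41^0·(≡30) mod 41; (36|41)=+1, (30|41)=-1; (−1)^{1·0·20}·(+1)^0·(-1)^1 = -1.
v=∞: -943 < 0 and 1155 > 0  ⇒  (a,b)_∞ = +1.
v=5: a=5^2·(≡3), b=5^1·(≡1) mod 5; (3|5)=-1, (1|5)=+1; (−1)^{2·1·2}·(-1)^1·(+1)^2 = -1.
v=11: a=11^-2·(≡5), b=11^1·(≡8) mod 11; (5|11)=+1, (8|11)=-1; (−1)^{-2·1·5}·(+1)^1·(-1)^-2 = +1.
v=23: a=23^1·(≡10), b=23^0·(≡11) mod 23; (10|23)=-1, (11|23)=-1; (−1)^{1·0·11}·(-1)^0·(-1)^1 = -1.
v=3: a=3^0·(≡2), b=3^1·(≡1) mod 3; (2|3)=-1, (1|3)=+1; (−1)^{0·1·1}·(-1)^1·(+1)^0 = -1.
v=7: a=7^0·(≡1), b=7^1·(≡1) mod 7; (1|7)=+1, (1|7)=+1; (−1)^{0·1·3}·(+1)^1·(+1)^0 = +1.
v=2: v_2(a)=-2, v_2(b)=4; units ≡ 1, 3 (mod 8); ε·ε+αω+βω = 0·1+-2·1+4·0 ≡ 0  ⇒  (a,b)_2 = +1.
Ram(-943, 1155) = {3, 5, 23, 41}; no ℚ_3-point on the conic.

[3, 5, 23, 41]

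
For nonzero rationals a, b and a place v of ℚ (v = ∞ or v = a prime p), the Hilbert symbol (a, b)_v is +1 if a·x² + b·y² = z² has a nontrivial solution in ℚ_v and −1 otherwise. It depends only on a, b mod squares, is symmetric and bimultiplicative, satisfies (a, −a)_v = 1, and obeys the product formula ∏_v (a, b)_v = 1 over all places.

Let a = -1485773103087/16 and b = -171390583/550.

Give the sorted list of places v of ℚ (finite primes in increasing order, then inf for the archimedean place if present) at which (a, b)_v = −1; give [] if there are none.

(a, b) ≡ (-23, -5434) mod (ℚ^×)²; places V = {2, 3, 5, 7, 11, 13, 17, 19, 23, ∞}.
(a,b)_23: α=1, u≡11; β=0, v≡17 (mod 23); (11|23)=-1, (17|23)=-1; sign (−1)^0·-1^0·-1^1 = -1.
(a,b)_11: α=0, u≡7; β=-1, v≡9 (mod 11); (7|11)=-1, (9|11)=+1; sign (−1)^0·-1^-1·+1^0 = -1.
(a,b)_3: α=2, u≡1; β=0, v≡2 (mod 3); (1|3)=+1, (2|3)=-1; sign (−1)^0·+1^0·-1^2 = +1.
(a,b)_17: α=0, u≡11; β=2, v≡11 (mod 17); (11|17)=-1, (11|17)=-1; sign (−1)^0·-1^2·-1^0 = +1.
(a,b)_13: α=2, u≡1; β=1, v≡5 (mod 13); (1|13)=+1, (5|13)=-1; sign (−1)^0·+1^1·-1^2 = +1.
(a,b)_5: α=0, u≡3; β=-2, v≡1 (mod 5); (3|5)=-1, (1|5)=+1; sign (−1)^0·-1^-2·+1^0 = +1.
(a,b)_2: α=-4, β=-1; u≡1, v≡3 (mod 8); ε(u)ε(v)=0·1, αω(v)=-4·1, βω(u)=-1·0; sum ≡ 0  ⇒  +1.
(a,b)_7: α=6, u≡6; β=4, v≡6 (mod 7); (6|7)=-1, (6|7)=-1; sign (−1)^0·-1^4·-1^6 = +1.
(a,b)_19: α=2, u≡14; β=1, v≡3 (mod 19); (14|19)=-1, (3|19)=-1; sign (−1)^0·-1^1·-1^2 = -1.
(a,b)_∞: sgn(-23)=−, sgn(-5434)=−, so -1.
|Ram(-23, -5434)| = 4, even; anisotropic at {11, 19, 23, ∞}.

[11, 19, 23, inf]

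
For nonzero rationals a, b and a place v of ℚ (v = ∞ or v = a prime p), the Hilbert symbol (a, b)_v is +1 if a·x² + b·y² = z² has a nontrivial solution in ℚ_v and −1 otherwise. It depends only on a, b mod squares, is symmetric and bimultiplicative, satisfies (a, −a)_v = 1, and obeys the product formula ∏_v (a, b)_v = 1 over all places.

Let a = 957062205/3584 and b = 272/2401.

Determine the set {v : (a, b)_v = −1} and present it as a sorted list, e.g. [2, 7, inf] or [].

(a, b) ≡ (14630, 17) mod (ℚ^×)²; places V = {2, 3, 5, 7, 11, 17, 19, 29, ∞}.
(a,b)_11: α=3, u≡2; β=0, v≡10 (mod 11); (2|11)=-1, (10|11)=-1; sign (−1)^0·-1^0·-1^3 = -1.
(a,b)_19: α=1, u≡14; β=0, v≡9 (mod 19); (14|19)=-1, (9|19)=+1; sign (−1)^0·-1^0·+1^1 = +1.
(a,b)_∞: sgn(14630)=+, sgn(17)=+, so +1.
(a,b)_2: α=-9, β=4; u≡3, v≡1 (mod 8); ε(u)ε(v)=1·0, αω(v)=-9·0, βω(u)=4·1; sum ≡ 0  ⇒  +1.
(a,b)_5: α=1, u≡4; β=0, v≡2 (mod 5); (4|5)=+1, (2|5)=-1; sign (−1)^0·+1^0·-1^1 = -1.
(a,b)_17: α=0, u≡7; β=1, v≡4 (mod 17); (7|17)=-1, (4|17)=+1; sign (−1)^0·-1^1·+1^0 = -1.
(a,b)_3: α=2, u≡2; β=0, v≡2 (mod 3); (2|3)=-1, (2|3)=-1; sign (−1)^0·-1^0·-1^2 = +1.
(a,b)_7: α=-1, u≡1; β=-4, v≡6 (mod 7); (1|7)=+1, (6|7)=-1; sign (−1)^0·+1^-4·-1^-1 = -1.
(a,b)_29: α=2, u≡18; β=0, v≡3 (mod 29); (18|29)=-1, (3|29)=-1; sign (−1)^0·-1^0·-1^2 = +1.
(14630, 17 / ℚ) ramifies at {5, 7, 11, 17}: a division algebra.

[5, 7, 11, 17]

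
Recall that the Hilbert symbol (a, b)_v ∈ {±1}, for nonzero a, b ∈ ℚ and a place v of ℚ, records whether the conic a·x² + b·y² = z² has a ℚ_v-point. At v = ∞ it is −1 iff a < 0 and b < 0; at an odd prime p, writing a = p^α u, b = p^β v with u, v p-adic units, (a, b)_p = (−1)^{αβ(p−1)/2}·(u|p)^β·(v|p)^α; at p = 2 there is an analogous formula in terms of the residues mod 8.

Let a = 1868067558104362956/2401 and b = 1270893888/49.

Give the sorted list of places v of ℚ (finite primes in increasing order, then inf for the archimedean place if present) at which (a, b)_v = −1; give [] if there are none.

Mod squares: a ≡ 10659, b ≡ 245157. Check v ∈ {∞, 2, 3, 7, 11, 17, 19, 23}.
v=19: a=19^3·(≡8), b=19^1·(≡15) mod 19; (8|19)=-1, (15|19)=-1; (−1)^{3·1·9}·(-1)^1·(-1)^3 = -1.
v=3: a=3^9·(≡1), b=3^5·(≡2) mod 3; (1|3)=+1, (2|3)=-1; (−1)^{9·5·1}·(+1)^5·(-1)^9 = +1.
v=∞: 10659 > 0 and 245157 > 0  ⇒  (a,b)_∞ = +1.
v=2: v_2(a)=2, v_2(b)=6; units ≡ 3, 5 (mod 8); ε·ε+αω+βω = 1·0+2·1+6·1 ≡ 0  ⇒  (a,b)_2 = +1.
v=7: a=7^-4·(≡5), b=7^-2·(≡5) mod 7; (5|7)=-1, (5|7)=-1; (−1)^{-4·-2·3}·(-1)^-2·(-1)^-4 = +1.
v=23: a=23^2·(≡22), b=23^1·(≡7) mod 23; (22|23)=-1, (7|23)=-1; (−1)^{2·1·11}·(-1)^1·(-1)^2 = -1.
v=17: a=17^3·(≡15), b=17^1·(≡11) mod 17; (15|17)=+1, (11|17)=-1; (−1)^{3·1·8}·(+1)^1·(-1)^3 = -1.
v=11: a=11^3·(≡4), b=11^1·(≡5) mod 11; (4|11)=+1, (5|11)=+1; (−1)^{3·1·5}·(+1)^1·(+1)^3 = -1.
Ram(10659, 245157) = {11, 17, 19, 23}; no ℚ_11-point on the conic.

[11, 17, 19, 23]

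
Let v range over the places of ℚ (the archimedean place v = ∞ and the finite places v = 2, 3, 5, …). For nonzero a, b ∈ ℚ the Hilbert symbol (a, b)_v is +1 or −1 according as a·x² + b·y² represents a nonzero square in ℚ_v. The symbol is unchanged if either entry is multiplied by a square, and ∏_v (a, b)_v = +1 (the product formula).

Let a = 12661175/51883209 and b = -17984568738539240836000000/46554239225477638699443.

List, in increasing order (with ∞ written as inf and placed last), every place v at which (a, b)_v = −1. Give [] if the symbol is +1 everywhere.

Mod squares: a ≡ 527, b ≡ -54723. Check v ∈ {∞, 2, 3, 5, 7, 17, 29, 31, 37}.
v=31: a=31^3·(≡3), b=31^8·(≡26) mod 31; (3|31)=-1, (26|31)=-1; (−1)^{3·8·15}·(-1)^8·(-1)^3 = -1.
v=2: v_2(a)=0, v_2(b)=8; units ≡ 7, 5 (mod 8); ε·ε+αω+βω = 1·0+0·1+8·0 ≡ 0  ⇒  (a,b)_2 = +1.
v=7: a=7^-8·(≡1), b=7^-24·(≡6) mod 7; (1|7)=+1, (6|7)=-1; (−1)^{-8·-24·3}·(+1)^-24·(-1)^-8 = +1.
v=17: a=17^1·(≡7), b=17^3·(≡6) mod 17; (7|17)=-1, (6|17)=-1; (−1)^{1·3·8}·(-1)^3·(-1)^1 = +1.
v=∞: 527 > 0 and -54723 < 0  ⇒  (a,b)_∞ = +1.
v=3: a=3^-2·(≡2), b=3^-5·(≡2) mod 3; (2|3)=-1, (2|3)=-1; (−1)^{-2·-5·1}·(-1)^-5·(-1)^-2 = -1.
v=5: a=5^2·(≡3), b=5^6·(≡2) mod 5; (3|5)=-1, (2|5)=-1; (−1)^{2·6·2}·(-1)^6·(-1)^2 = +1.
v=29: a=29^0·(≡13), b=29^1·(≡15) mod 29; (13|29)=+1, (15|29)=-1; (−1)^{0·1·14}·(+1)^1·(-1)^0 = +1.
v=37: a=37^0·(≡10), b=37^1·(≡12) mod 37; (10|37)=+1, (12|37)=+1; (−1)^{0·1·18}·(+1)^1·(+1)^0 = +1.
|Ram(527, -54723)| = 2, even; anisotropic at {3, 31}.

[3, 31]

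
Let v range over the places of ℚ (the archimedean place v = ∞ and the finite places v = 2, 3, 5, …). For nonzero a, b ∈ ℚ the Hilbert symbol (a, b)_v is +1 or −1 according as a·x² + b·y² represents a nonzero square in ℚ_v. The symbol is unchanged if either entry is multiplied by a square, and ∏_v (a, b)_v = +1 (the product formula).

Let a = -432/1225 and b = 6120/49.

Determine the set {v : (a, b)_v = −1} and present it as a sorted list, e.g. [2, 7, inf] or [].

[2, 3, 5, 17]

(a, b) ≡ (-3, 170) mod (ℚ^×)²; places V = {2, 3, 5, 7, 17, ∞}.
(a,b)_3: α=3, u≡2; β=2, v≡2 (mod 3); (2|3)=-1, (2|3)=-1; sign (−1)^0·-1^2·-1^3 = -1.
(a,b)_2: α=4, β=3; u≡5, v≡5 (mod 8); ε(u)ε(v)=0·0, αω(v)=4·1, βω(u)=3·1; sum ≡ 1  ⇒  -1.
(a,b)_5: α=-2, u≡2; β=1, v≡1 (mod 5); (2|5)=-1, (1|5)=+1; sign (−1)^0·-1^1·+1^-2 = -1.
(a,b)_∞: sgn(-3)=−, sgn(170)=+, so +1.
(a,b)_7: α=-2, u≡4; β=-2, v≡2 (mod 7); (4|7)=+1, (2|7)=+1; sign (−1)^0·+1^-2·+1^-2 = +1.
(a,b)_17: α=0, u≡10; β=1, v≡7 (mod 17); (10|17)=-1, (7|17)=-1; sign (−1)^0·-1^1·-1^0 = -1.
|Ram(-3, 170)| = 4, even; anisotropic at {2, 3, 5, 17}.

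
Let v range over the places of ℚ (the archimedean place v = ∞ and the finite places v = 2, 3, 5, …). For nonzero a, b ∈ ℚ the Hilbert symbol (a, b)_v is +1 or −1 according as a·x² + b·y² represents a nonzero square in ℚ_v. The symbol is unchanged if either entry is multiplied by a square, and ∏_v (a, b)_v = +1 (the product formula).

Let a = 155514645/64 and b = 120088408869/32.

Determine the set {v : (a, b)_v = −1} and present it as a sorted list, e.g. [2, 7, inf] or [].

Mod squares: a ≡ 5, b ≡ 858. Check v ∈ {∞, 2, 3, 5, 11, 13}.
v=11: a=11^2·(≡3), b=11^3·(≡1) mod 11; (3|11)=+1, (1|11)=+1; (−1)^{2·3·5}·(+1)^3·(+1)^2 = +1.
v=5: a=5^1·(≡1), b=5^0·(≡2) mod 5; (1|5)=+1, (2|5)=-1; (−1)^{1·0·2}·(+1)^0·(-1)^1 = -1.
v=2: v_2(a)=-6, v_2(b)=-5; units ≡ 5, 5 (mod 8); ε·ε+αω+βω = 0·0+-6·1+-5·1 ≡ 1  ⇒  (a,b)_2 = -1.
v=13: a=13^4·(≡2), b=13^5·(≡1) mod 13; (2|13)=-1, (1|13)=+1; (−1)^{4·5·6}·(-1)^5·(+1)^4 = -1.
v=3: a=3^2·(≡2), b=3^5·(≡1) mod 3; (2|3)=-1, (1|3)=+1; (−1)^{2·5·1}·(-1)^5·(+1)^2 = -1.
v=∞: 5 > 0 and 858 > 0  ⇒  (a,b)_∞ = +1.
Ram(5, 858) = {2, 3, 5, 13}; no ℚ_2-point on the conic.

[2, 3, 5, 13]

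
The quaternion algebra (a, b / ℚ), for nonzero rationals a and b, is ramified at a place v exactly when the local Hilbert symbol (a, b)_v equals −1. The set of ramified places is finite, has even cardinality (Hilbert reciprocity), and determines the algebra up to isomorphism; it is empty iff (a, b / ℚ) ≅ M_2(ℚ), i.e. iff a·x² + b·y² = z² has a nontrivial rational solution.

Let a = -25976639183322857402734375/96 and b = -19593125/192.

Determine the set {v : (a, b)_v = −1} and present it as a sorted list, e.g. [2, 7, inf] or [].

[3, 23, 47, inf]

Mod squares: a ≡ -201066, b ≡ -94047. Check v ∈ {∞, 2, 3, 5, 7, 23, 29, 31, 47}.
v=47: a=47^3·(≡46), b=47^1·(≡39) mod 47; (46|47)=-1, (39|47)=-1; (−1)^{3·1·23}·(-1)^1·(-1)^3 = -1.
v=23: a=23^3·(≡19), b=23^1·(≡20) mod 23; (19|23)=-1, (20|23)=-1; (−1)^{3·1·11}·(-1)^1·(-1)^3 = -1.
v=∞: -201066 < 0 and -94047 < 0  ⇒  (a,b)_∞ = -1.
v=3: a=3^-1·(≡1), b=3^-1·(≡1) mod 3; (1|3)=+1, (1|3)=+1; (−1)^{-1·-1·1}·(+1)^-1·(+1)^-1 = -1.
v=31: a=31^1·(≡3), b=31^0·(≡14) mod 31; (3|31)=-1, (14|31)=+1; (−1)^{1·0·15}·(-1)^0·(+1)^1 = +1.
v=2: v_2(a)=-5, v_2(b)=-6; units ≡ 3, 1 (mod 8); ε·ε+αω+βω = 1·0+-5·0+-6·1 ≡ 0  ⇒  (a,b)_2 = +1.
v=29: a=29^4·(≡28), b=29^1·(≡9) mod 29; (28|29)=+1, (9|29)=+1; (−1)^{4·1·14}·(+1)^1·(+1)^4 = +1.
v=7: a=7^4·(≡1), b=7^0·(≡5) mod 7; (1|7)=+1, (5|7)=-1; (−1)^{4·0·3}·(+1)^0·(-1)^4 = +1.
v=5: a=5^8·(≡4), b=5^4·(≡3) mod 5; (4|5)=+1, (3|5)=-1; (−1)^{8·4·2}·(+1)^4·(-1)^8 = +1.
|Ram(-201066, -94047)| = 4, even; anisotropic at {3, 23, 47, ∞}.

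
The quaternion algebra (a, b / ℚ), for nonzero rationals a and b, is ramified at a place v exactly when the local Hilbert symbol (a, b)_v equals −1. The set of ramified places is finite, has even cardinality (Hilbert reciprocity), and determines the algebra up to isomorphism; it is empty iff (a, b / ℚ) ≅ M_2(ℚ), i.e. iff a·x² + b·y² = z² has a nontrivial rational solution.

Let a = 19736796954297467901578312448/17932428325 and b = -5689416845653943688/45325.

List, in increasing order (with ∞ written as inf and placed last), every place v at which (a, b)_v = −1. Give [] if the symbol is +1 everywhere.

Mod squares: a ≡ 265031, b ≡ -51823754. Check v ∈ {∞, 2, 3, 5, 7, 11, 13, 17, 19, 29, 31, 37, 41}.
v=41: a=41^2·(≡34), b=41^1·(≡40) mod 41; (34|41)=-1, (40|41)=+1; (−1)^{2·1·20}·(-1)^1·(+1)^2 = -1.
v=11: a=11^2·(≡2), b=11^2·(≡6) mod 11; (2|11)=-1, (6|11)=-1; (−1)^{2·2·5}·(-1)^2·(-1)^2 = +1.
v=31: a=31^2·(≡24), b=31^1·(≡21) mod 31; (24|31)=-1, (21|31)=-1; (−1)^{2·1·15}·(-1)^1·(-1)^2 = -1.
v=2: v_2(a)=8, v_2(b)=3; units ≡ 7, 3 (mod 8); ε·ε+αω+βω = 1·1+8·1+3·0 ≡ 1  ⇒  (a,b)_2 = -1.
v=17: a=17^-2·(≡15), b=17^0·(≡8) mod 17; (15|17)=+1, (8|17)=+1; (−1)^{-2·0·8}·(+1)^0·(+1)^-2 = +1.
v=7: a=7^-2·(≡4), b=7^-2·(≡1) mod 7; (4|7)=+1, (1|7)=+1; (−1)^{-2·-2·3}·(+1)^-2·(+1)^-2 = +1.
v=19: a=19^1·(≡18), b=19^1·(≡16) mod 19; (18|19)=-1, (16|19)=+1; (−1)^{1·1·9}·(-1)^1·(+1)^1 = +1.
v=5: a=5^-2·(≡1), b=5^-2·(≡4) mod 5; (1|5)=+1, (4|5)=+1; (−1)^{-2·-2·2}·(+1)^-2·(+1)^-2 = +1.
v=13: a=13^3·(≡12), b=13^2·(≡11) mod 13; (12|13)=+1, (11|13)=-1; (−1)^{3·2·6}·(+1)^2·(-1)^3 = -1.
v=∞: 265031 > 0 and -51823754 < 0  ⇒  (a,b)_∞ = +1.
v=37: a=37^-3·(≡20), b=37^-1·(≡4) mod 37; (20|37)=-1, (4|37)=+1; (−1)^{-3·-1·18}·(-1)^-1·(+1)^-3 = -1.
v=29: a=29^3·(≡20), b=29^3·(≡27) mod 29; (20|29)=+1, (27|29)=-1; (−1)^{3·3·14}·(+1)^3·(-1)^3 = -1.
v=3: a=3^18·(≡2), b=3^10·(≡1) mod 3; (2|3)=-1, (1|3)=+1; (−1)^{18·10·1}·(-1)^10·(+1)^18 = +1.
Ram(265031, -51823754) = {2, 13, 29, 31, 37, 41}; no ℚ_2-point on the conic.

[2, 13, 29, 31, 37, 41]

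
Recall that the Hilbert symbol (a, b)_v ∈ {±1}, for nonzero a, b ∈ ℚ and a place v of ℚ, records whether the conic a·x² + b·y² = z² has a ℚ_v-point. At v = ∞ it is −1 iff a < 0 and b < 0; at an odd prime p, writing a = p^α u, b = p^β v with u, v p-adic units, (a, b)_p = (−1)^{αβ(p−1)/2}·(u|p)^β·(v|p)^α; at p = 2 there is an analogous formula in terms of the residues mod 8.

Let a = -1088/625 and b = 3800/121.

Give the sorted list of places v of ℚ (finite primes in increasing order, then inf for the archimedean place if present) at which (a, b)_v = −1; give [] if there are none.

[2, 19]

Mod squares: a ≡ -17, b ≡ 38. Check v ∈ {∞, 2, 5, 11, 17, 19}.
v=11: a=11^0·(≡5), b=11^-2·(≡5) mod 11; (5|11)=+1, (5|11)=+1; (−1)^{0·-2·5}·(+1)^-2·(+1)^0 = +1.
v=∞: -17 < 0 and 38 > 0  ⇒  (a,b)_∞ = +1.
v=19: a=19^0·(≡12), b=19^1·(≡15) mod 19; (12|19)=-1, (15|19)=-1; (−1)^{0·1·9}·(-1)^1·(-1)^0 = -1.
v=5: a=5^-4·(≡2), b=5^2·(≡2) mod 5; (2|5)=-1, (2|5)=-1; (−1)^{-4·2·2}·(-1)^2·(-1)^-4 = +1.
v=17: a=17^1·(≡16), b=17^0·(≡13) mod 17; (16|17)=+1, (13|17)=+1; (−1)^{1·0·8}·(+1)^0·(+1)^1 = +1.
v=2: v_2(a)=6, v_2(b)=3; units ≡ 7, 3 (mod 8); ε·ε+αω+βω = 1·1+6·1+3·0 ≡ 1  ⇒  (a,b)_2 = -1.
(-17, 38 / ℚ) ramifies at {2, 19}: a division algebra.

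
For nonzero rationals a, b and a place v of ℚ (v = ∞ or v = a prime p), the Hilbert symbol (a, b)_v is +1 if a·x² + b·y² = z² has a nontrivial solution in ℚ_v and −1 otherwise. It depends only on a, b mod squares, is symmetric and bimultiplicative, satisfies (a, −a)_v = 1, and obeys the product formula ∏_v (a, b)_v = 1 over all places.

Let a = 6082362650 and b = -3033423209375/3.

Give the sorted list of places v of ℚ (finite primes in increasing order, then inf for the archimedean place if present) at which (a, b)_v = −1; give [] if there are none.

(a, b) ≡ (26, -76245) mod (ℚ^×)²; places V = {2, 3, 5, 7, 13, 17, 19, 23, ∞}.
(a,b)_2: α=1, β=0; u≡5, v≡3 (mod 8); ε(u)ε(v)=0·1, αω(v)=1·1, βω(u)=0·1; sum ≡ 1  ⇒  -1.
(a,b)_13: α=1, u≡7; β=1, v≡6 (mod 13); (7|13)=-1, (6|13)=-1; sign (−1)^0·-1^1·-1^1 = +1.
(a,b)_23: α=2, u≡12; β=3, v≡17 (mod 23); (12|23)=+1, (17|23)=-1; sign (−1)^0·+1^3·-1^2 = +1.
(a,b)_∞: sgn(26)=+, sgn(-76245)=−, so +1.
(a,b)_7: α=2, u≡5; β=0, v≡5 (mod 7); (5|7)=-1, (5|7)=-1; sign (−1)^0·-1^0·-1^2 = +1.
(a,b)_3: α=0, u≡2; β=-1, v≡1 (mod 3); (2|3)=-1, (1|3)=+1; sign (−1)^0·-1^-1·+1^0 = -1.
(a,b)_5: α=2, u≡1; β=5, v≡1 (mod 5); (1|5)=+1, (1|5)=+1; sign (−1)^0·+1^5·+1^2 = +1.
(a,b)_19: α=2, u≡1; β=2, v≡14 (mod 19); (1|19)=+1, (14|19)=-1; sign (−1)^0·+1^2·-1^2 = +1.
(a,b)_17: α=0, u≡4; β=1, v≡12 (mod 17); (4|17)=+1, (12|17)=-1; sign (−1)^0·+1^1·-1^0 = +1.
Ram(26, -76245) = {2, 3}; no ℚ_2-point on the conic.

[2, 3]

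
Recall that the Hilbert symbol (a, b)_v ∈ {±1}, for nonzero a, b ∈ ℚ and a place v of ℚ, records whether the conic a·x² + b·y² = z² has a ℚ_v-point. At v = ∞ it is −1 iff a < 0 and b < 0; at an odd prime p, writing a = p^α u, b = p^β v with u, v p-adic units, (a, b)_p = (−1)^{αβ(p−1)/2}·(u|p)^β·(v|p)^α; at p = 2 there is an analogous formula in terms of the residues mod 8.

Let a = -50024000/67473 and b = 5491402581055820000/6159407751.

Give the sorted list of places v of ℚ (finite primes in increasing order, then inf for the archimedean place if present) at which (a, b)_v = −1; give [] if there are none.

(a, b) ≡ (-3145, 437138) mod (ℚ^×)²; places V = {2, 3, 5, 7, 11, 13, 17, 23, 29, 37, 43, ∞}.
(a,b)_37: α=1, u≡26; β=0, v≡18 (mod 37); (26|37)=+1, (18|37)=-1; sign (−1)^0·+1^0·-1^1 = -1.
(a,b)_17: α=-1, u≡8; β=-1, v≡12 (mod 17); (8|17)=+1, (12|17)=-1; sign (−1)^0·+1^-1·-1^-1 = -1.
(a,b)_7: α=-2, u≡6; β=-4, v≡1 (mod 7); (6|7)=-1, (1|7)=+1; sign (−1)^0·-1^-4·+1^-2 = +1.
(a,b)_43: α=0, u≡37; β=1, v≡42 (mod 43); (37|43)=-1, (42|43)=-1; sign (−1)^0·-1^1·-1^0 = -1.
(a,b)_11: α=0, u≡4; β=2, v≡9 (mod 11); (4|11)=+1, (9|11)=+1; sign (−1)^0·+1^2·+1^0 = +1.
(a,b)_3: α=-4, u≡2; β=-8, v≡2 (mod 3); (2|3)=-1, (2|3)=-1; sign (−1)^0·-1^-8·-1^-4 = +1.
(a,b)_5: α=3, u≡1; β=4, v≡2 (mod 5); (1|5)=+1, (2|5)=-1; sign (−1)^0·+1^4·-1^3 = -1.
(a,b)_13: α=2, u≡12; β=7, v≡2 (mod 13); (12|13)=+1, (2|13)=-1; sign (−1)^0·+1^7·-1^2 = +1.
(a,b)_2: α=6, β=5; u≡7, v≡1 (mod 8); ε(u)ε(v)=1·0, αω(v)=6·0, βω(u)=5·0; sum ≡ 0  ⇒  +1.
(a,b)_29: α=0, u≡16; β=2, v≡14 (mod 29); (16|29)=+1, (14|29)=-1; sign (−1)^0·+1^2·-1^0 = +1.
(a,b)_∞: sgn(-3145)=−, sgn(437138)=+, so +1.
(a,b)_23: α=0, u≡9; β=-1, v≡4 (mod 23); (9|23)=+1, (4|23)=+1; sign (−1)^0·+1^-1·+1^0 = +1.
|Ram(-3145, 437138)| = 4, even; anisotropic at {5, 17, 37, 43}.

[5, 17, 37, 43]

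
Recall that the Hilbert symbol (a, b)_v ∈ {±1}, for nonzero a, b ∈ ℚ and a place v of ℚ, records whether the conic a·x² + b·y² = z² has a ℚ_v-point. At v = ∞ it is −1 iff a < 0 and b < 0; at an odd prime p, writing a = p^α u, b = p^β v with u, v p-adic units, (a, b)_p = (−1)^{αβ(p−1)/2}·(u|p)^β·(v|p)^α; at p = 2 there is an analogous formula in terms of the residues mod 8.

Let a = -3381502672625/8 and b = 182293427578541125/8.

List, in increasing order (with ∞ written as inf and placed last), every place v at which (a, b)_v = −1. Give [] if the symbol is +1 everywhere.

[2, 31, 37, 47]

Mod squares: a ≡ -112669810, b ≡ 2090. Check v ∈ {∞, 2, 5, 7, 11, 19, 31, 37, 47}.
v=7: a=7^4·(≡5), b=7^4·(≡4) mod 7; (5|7)=-1, (4|7)=+1; (−1)^{4·4·3}·(-1)^4·(+1)^4 = +1.
v=19: a=19^1·(≡6), b=19^1·(≡2) mod 19; (6|19)=+1, (2|19)=-1; (−1)^{1·1·9}·(+1)^1·(-1)^1 = +1.
v=∞: -112669810 < 0 and 2090 > 0  ⇒  (a,b)_∞ = +1.
v=2: v_2(a)=-3, v_2(b)=-3; units ≡ 7, 5 (mod 8); ε·ε+αω+βω = 1·0+-3·1+-3·0 ≡ 1  ⇒  (a,b)_2 = -1.
v=47: a=47^1·(≡43), b=47^2·(≡29) mod 47; (43|47)=-1, (29|47)=-1; (−1)^{1·2·23}·(-1)^2·(-1)^1 = -1.
v=37: a=37^1·(≡21), b=37^2·(≡2) mod 37; (21|37)=+1, (2|37)=-1; (−1)^{1·2·18}·(+1)^2·(-1)^1 = -1.
v=11: a=11^1·(≡2), b=11^1·(≡4) mod 11; (2|11)=-1, (4|11)=+1; (−1)^{1·1·5}·(-1)^1·(+1)^1 = +1.
v=31: a=31^1·(≡11), b=31^2·(≡29) mod 31; (11|31)=-1, (29|31)=-1; (−1)^{1·2·15}·(-1)^2·(-1)^1 = -1.
v=5: a=5^3·(≡3), b=5^3·(≡3) mod 5; (3|5)=-1, (3|5)=-1; (−1)^{3·3·2}·(-1)^3·(-1)^3 = +1.
|Ram(-112669810, 2090)| = 4, even; anisotropic at {2, 31, 37, 47}.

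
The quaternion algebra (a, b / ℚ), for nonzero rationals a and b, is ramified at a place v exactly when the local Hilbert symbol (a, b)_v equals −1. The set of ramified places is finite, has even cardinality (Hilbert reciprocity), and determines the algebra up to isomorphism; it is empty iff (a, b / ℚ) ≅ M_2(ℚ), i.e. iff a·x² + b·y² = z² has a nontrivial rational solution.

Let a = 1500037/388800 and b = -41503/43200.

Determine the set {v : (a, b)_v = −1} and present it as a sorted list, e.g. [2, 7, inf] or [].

[2, 7]

Mod squares: a ≡ 759, b ≡ -21. Check v ∈ {∞, 2, 3, 5, 7, 11, 23}.
v=∞: 759 > 0 and -21 < 0  ⇒  (a,b)_∞ = +1.
v=3: a=3^-5·(≡1), b=3^-3·(≡2) mod 3; (1|3)=+1, (2|3)=-1; (−1)^{-5·-3·1}·(+1)^-3·(-1)^-5 = +1.
v=2: v_2(a)=-6, v_2(b)=-6; units ≡ 7, 3 (mod 8); ε·ε+αω+βω = 1·1+-6·1+-6·0 ≡ 1  ⇒  (a,b)_2 = -1.
v=23: a=23^1·(≡19), b=23^0·(≡2) mod 23; (19|23)=-1, (2|23)=+1; (−1)^{1·0·11}·(-1)^0·(+1)^1 = +1.
v=5: a=5^-2·(≡1), b=5^-2·(≡4) mod 5; (1|5)=+1, (4|5)=+1; (−1)^{-2·-2·2}·(+1)^-2·(+1)^-2 = +1.
v=11: a=11^3·(≡1), b=11^2·(≡3) mod 11; (1|11)=+1, (3|11)=+1; (−1)^{3·2·5}·(+1)^2·(+1)^3 = +1.
v=7: a=7^2·(≡5), b=7^3·(≡4) mod 7; (5|7)=-1, (4|7)=+1; (−1)^{2·3·3}·(-1)^3·(+1)^2 = -1.
|Ram(759, -21)| = 2, even; anisotropic at {2, 7}.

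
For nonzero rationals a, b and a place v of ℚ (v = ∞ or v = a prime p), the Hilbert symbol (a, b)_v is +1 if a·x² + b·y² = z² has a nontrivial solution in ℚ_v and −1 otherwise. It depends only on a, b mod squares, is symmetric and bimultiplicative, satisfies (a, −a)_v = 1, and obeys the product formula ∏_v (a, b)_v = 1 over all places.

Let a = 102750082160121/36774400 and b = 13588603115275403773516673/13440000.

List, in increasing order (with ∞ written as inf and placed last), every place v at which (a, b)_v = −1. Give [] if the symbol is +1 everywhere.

(a, b) ≡ (291346, 171717) mod (ℚ^×)²; places V = {2, 3, 5, 7, 11, 13, 17, 19, 23, 37, 41, ∞}.
(a,b)_37: α=0, u≡14; β=1, v≡36 (mod 37); (14|37)=-1, (36|37)=+1; sign (−1)^0·-1^1·+1^0 = -1.
(a,b)_3: α=4, u≡1; β=-1, v≡2 (mod 3); (1|3)=+1, (2|3)=-1; sign (−1)^0·+1^-1·-1^4 = +1.
(a,b)_5: α=-2, u≡1; β=-4, v≡2 (mod 5); (1|5)=+1, (2|5)=-1; sign (−1)^0·+1^-4·-1^-2 = +1.
(a,b)_∞: sgn(291346)=+, sgn(171717)=+, so +1.
(a,b)_13: α=-2, u≡1; β=1, v≡10 (mod 13); (1|13)=+1, (10|13)=+1; sign (−1)^0·+1^1·+1^-2 = +1.
(a,b)_2: α=-9, β=-10; u≡1, v≡5 (mod 8); ε(u)ε(v)=0·0, αω(v)=-9·1, βω(u)=-10·0; sum ≡ 1  ⇒  -1.
(a,b)_19: α=1, u≡17; β=2, v≡10 (mod 19); (17|19)=+1, (10|19)=-1; sign (−1)^0·+1^2·-1^1 = -1.
(a,b)_7: α=0, u≡5; β=-1, v≡3 (mod 7); (5|7)=-1, (3|7)=-1; sign (−1)^0·-1^-1·-1^0 = -1.
(a,b)_11: α=1, u≡1; β=2, v≡2 (mod 11); (1|11)=+1, (2|11)=-1; sign (−1)^0·+1^2·-1^1 = -1.
(a,b)_17: α=-1, u≡2; β=3, v≡3 (mod 17); (2|17)=+1, (3|17)=-1; sign (−1)^0·+1^3·-1^-1 = -1.
(a,b)_41: α=1, u≡38; β=2, v≡37 (mod 41); (38|41)=-1, (37|41)=+1; sign (−1)^0·-1^2·+1^1 = +1.
(a,b)_23: α=6, u≡5; β=8, v≡10 (mod 23); (5|23)=-1, (10|23)=-1; sign (−1)^0·-1^8·-1^6 = +1.
Ram(291346, 171717) = {2, 7, 11, 17, 19, 37}; no ℚ_2-point on the conic.

[2, 7, 11, 17, 19, 37]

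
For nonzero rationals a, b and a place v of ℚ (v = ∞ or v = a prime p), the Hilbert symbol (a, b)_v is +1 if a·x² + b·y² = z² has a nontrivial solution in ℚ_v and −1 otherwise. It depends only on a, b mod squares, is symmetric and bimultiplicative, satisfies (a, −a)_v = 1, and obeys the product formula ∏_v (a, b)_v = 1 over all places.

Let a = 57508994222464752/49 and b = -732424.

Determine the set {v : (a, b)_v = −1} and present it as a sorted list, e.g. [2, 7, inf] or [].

Mod squares: a ≡ 28823, b ≡ -183106. Check v ∈ {∞, 2, 3, 7, 11, 19, 29, 37, 41}.
v=∞: 28823 > 0 and -183106 < 0  ⇒  (a,b)_∞ = +1.
v=7: a=7^-2·(≡2), b=7^1·(≡4) mod 7; (2|7)=+1, (4|7)=+1; (−1)^{-2·1·3}·(+1)^1·(+1)^-2 = +1.
v=3: a=3^6·(≡2), b=3^0·(≡2) mod 3; (2|3)=-1, (2|3)=-1; (−1)^{6·0·1}·(-1)^0·(-1)^6 = +1.
v=41: a=41^3·(≡26), b=41^1·(≡12) mod 41; (26|41)=-1, (12|41)=-1; (−1)^{3·1·20}·(-1)^1·(-1)^3 = +1.
v=2: v_2(a)=4, v_2(b)=3; units ≡ 7, 7 (mod 8); ε·ε+αω+βω = 1·1+4·0+3·0 ≡ 1  ⇒  (a,b)_2 = -1.
v=29: a=29^2·(≡19), b=29^1·(≡3) mod 29; (19|29)=-1, (3|29)=-1; (−1)^{2·1·14}·(-1)^1·(-1)^2 = -1.
v=11: a=11^2·(≡9), b=11^1·(≡10) mod 11; (9|11)=+1, (10|11)=-1; (−1)^{2·1·5}·(+1)^1·(-1)^2 = +1.
v=37: a=37^1·(≡5), b=37^0·(≡28) mod 37; (5|37)=-1, (28|37)=+1; (−1)^{1·0·18}·(-1)^0·(+1)^1 = +1.
v=19: a=19^1·(≡6), b=19^0·(≡7) mod 19; (6|19)=+1, (7|19)=+1; (−1)^{1·0·9}·(+1)^0·(+1)^1 = +1.
Ram(28823, -183106) = {2, 29}; no ℚ_2-point on the conic.

[2, 29]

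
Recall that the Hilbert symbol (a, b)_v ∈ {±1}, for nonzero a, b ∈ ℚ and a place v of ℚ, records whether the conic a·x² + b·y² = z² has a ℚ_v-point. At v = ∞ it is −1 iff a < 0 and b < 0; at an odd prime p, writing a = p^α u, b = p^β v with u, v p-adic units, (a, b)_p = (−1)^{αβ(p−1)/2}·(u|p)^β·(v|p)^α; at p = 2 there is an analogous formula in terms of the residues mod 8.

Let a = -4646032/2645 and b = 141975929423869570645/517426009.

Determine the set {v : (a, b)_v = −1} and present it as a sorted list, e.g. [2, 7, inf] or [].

[5, 17, 29, 31]

(a, b) ≡ (-1451885, 85405) mod (ℚ^×)²; places V = {2, 5, 7, 11, 17, 19, 23, 29, 31, 43, ∞}.
(a,b)_29: α=1, u≡27; β=3, v≡5 (mod 29); (27|29)=-1, (5|29)=+1; sign (−1)^0·-1^3·+1^1 = -1.
(a,b)_7: α=0, u≡6; β=2, v≡3 (mod 7); (6|7)=-1, (3|7)=-1; sign (−1)^0·-1^2·-1^0 = +1.
(a,b)_31: α=1, u≡23; β=5, v≡30 (mod 31); (23|31)=-1, (30|31)=-1; sign (−1)^1·-1^5·-1^1 = -1.
(a,b)_17: α=1, u≡3; β=0, v≡11 (mod 17); (3|17)=-1, (11|17)=-1; sign (−1)^0·-1^0·-1^1 = -1.
(a,b)_5: α=-1, u≡2; β=1, v≡1 (mod 5); (2|5)=-1, (1|5)=+1; sign (−1)^0·-1^1·+1^-1 = -1.
(a,b)_19: α=1, u≡10; β=3, v≡11 (mod 19); (10|19)=-1, (11|19)=+1; sign (−1)^1·-1^3·+1^1 = +1.
(a,b)_2: α=4, β=0; u≡3, v≡5 (mod 8); ε(u)ε(v)=1·0, αω(v)=4·1, βω(u)=0·1; sum ≡ 0  ⇒  +1.
(a,b)_23: α=-2, u≡12; β=-4, v≡1 (mod 23); (12|23)=+1, (1|23)=+1; sign (−1)^0·+1^-4·+1^-2 = +1.
(a,b)_43: α=0, u≡21; β=-2, v≡42 (mod 43); (21|43)=+1, (42|43)=-1; sign (−1)^0·+1^-2·-1^0 = +1.
(a,b)_∞: sgn(-1451885)=−, sgn(85405)=+, so +1.
(a,b)_11: α=0, u≡1; β=2, v≡3 (mod 11); (1|11)=+1, (3|11)=+1; sign (−1)^0·+1^2·+1^0 = +1.
Ram(-1451885, 85405) = {5, 17, 29, 31}; no ℚ_5-point on the conic.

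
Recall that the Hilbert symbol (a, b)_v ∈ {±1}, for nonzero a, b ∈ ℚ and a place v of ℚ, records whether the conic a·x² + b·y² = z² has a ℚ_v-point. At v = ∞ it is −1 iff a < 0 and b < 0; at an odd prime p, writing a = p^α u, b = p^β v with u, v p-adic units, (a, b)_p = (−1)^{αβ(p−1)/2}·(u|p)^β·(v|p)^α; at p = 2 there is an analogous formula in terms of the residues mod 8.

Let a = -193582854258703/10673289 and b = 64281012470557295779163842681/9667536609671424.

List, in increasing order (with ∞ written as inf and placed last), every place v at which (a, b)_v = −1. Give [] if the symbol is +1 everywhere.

(a, b) ≡ (-7, 481) mod (ℚ^×)²; places V = {2, 3, 7, 11, 13, 17, 19, 29, 37, ∞}.
(a,b)_19: α=0, u≡3; β=-2, v≡17 (mod 19); (3|19)=-1, (17|19)=+1; sign (−1)^0·-1^-2·+1^0 = +1.
(a,b)_7: α=1, u≡6; β=6, v≡5 (mod 7); (6|7)=-1, (5|7)=-1; sign (−1)^0·-1^6·-1^1 = -1.
(a,b)_3: α=-6, u≡2; β=-10, v≡1 (mod 3); (2|3)=-1, (1|3)=+1; sign (−1)^0·-1^-10·+1^-6 = +1.
(a,b)_17: α=0, u≡11; β=2, v≡6 (mod 17); (11|17)=-1, (6|17)=-1; sign (−1)^0·-1^2·-1^0 = +1.
(a,b)_29: α=4, u≡4; β=6, v≡10 (mod 29); (4|29)=+1, (10|29)=-1; sign (−1)^0·+1^6·-1^4 = +1.
(a,b)_13: α=4, u≡11; β=7, v≡8 (mod 13); (11|13)=-1, (8|13)=-1; sign (−1)^0·-1^7·-1^4 = -1.
(a,b)_2: α=0, β=-8; u≡1, v≡1 (mod 8); ε(u)ε(v)=0·0, αω(v)=0·0, βω(u)=-8·0; sum ≡ 0  ⇒  +1.
(a,b)_11: α=-4, u≡1; β=-6, v≡2 (mod 11); (1|11)=+1, (2|11)=-1; sign (−1)^0·+1^-6·-1^-4 = +1.
(a,b)_37: α=2, u≡25; β=3, v≡19 (mod 37); (25|37)=+1, (19|37)=-1; sign (−1)^0·+1^3·-1^2 = +1.
(a,b)_∞: sgn(-7)=−, sgn(481)=+, so +1.
Ram(-7, 481) = {7, 13}; no ℚ_7-point on the conic.

[7, 13]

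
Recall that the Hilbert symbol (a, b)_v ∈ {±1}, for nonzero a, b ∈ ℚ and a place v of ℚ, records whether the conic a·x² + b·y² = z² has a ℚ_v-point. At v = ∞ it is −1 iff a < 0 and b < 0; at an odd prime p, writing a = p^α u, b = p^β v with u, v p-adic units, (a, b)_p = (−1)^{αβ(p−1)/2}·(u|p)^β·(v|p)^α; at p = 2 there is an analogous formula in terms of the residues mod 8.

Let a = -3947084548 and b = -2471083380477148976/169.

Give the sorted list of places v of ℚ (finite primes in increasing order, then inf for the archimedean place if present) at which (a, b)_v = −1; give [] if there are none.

Mod squares: a ≡ -3553, b ≡ -899. Check v ∈ {∞, 2, 7, 11, 13, 17, 19, 29, 31}.
v=29: a=29^0·(≡8), b=29^1·(≡17) mod 29; (8|29)=-1, (17|29)=-1; (−1)^{0·1·14}·(-1)^1·(-1)^0 = -1.
v=17: a=17^3·(≡7), b=17^4·(≡1) mod 17; (7|17)=-1, (1|17)=+1; (−1)^{3·4·8}·(-1)^4·(+1)^3 = +1.
v=19: a=19^1·(≡15), b=19^2·(≡12) mod 19; (15|19)=-1, (12|19)=-1; (−1)^{1·2·9}·(-1)^2·(-1)^1 = -1.
v=31: a=31^2·(≡15), b=31^3·(≡18) mod 31; (15|31)=-1, (18|31)=+1; (−1)^{2·3·15}·(-1)^3·(+1)^2 = -1.
v=7: a=7^0·(≡6), b=7^2·(≡1) mod 7; (6|7)=-1, (1|7)=+1; (−1)^{0·2·3}·(-1)^2·(+1)^0 = +1.
v=11: a=11^1·(≡6), b=11^2·(≡3) mod 11; (6|11)=-1, (3|11)=+1; (−1)^{1·2·5}·(-1)^2·(+1)^1 = +1.
v=2: v_2(a)=2, v_2(b)=4; units ≡ 7, 5 (mod 8); ε·ε+αω+βω = 1·0+2·1+4·0 ≡ 0  ⇒  (a,b)_2 = +1.
v=13: a=13^0·(≡9), b=13^-2·(≡7) mod 13; (9|13)=+1, (7|13)=-1; (−1)^{0·-2·6}·(+1)^-2·(-1)^0 = +1.
v=∞: -3553 < 0 and -899 < 0  ⇒  (a,b)_∞ = -1.
|Ram(-3553, -899)| = 4, even; anisotropic at {19, 29, 31, ∞}.

[19, 29, 31, inf]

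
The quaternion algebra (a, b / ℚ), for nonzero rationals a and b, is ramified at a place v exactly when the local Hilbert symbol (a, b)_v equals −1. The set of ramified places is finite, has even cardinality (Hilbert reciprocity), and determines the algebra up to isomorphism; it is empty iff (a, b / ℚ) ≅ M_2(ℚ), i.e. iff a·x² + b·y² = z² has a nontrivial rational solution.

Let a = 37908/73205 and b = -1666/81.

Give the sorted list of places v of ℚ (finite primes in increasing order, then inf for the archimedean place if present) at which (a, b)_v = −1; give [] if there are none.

[13, 17]

(a, b) ≡ (65, -34) mod (ℚ^×)²; places V = {2, 3, 5, 7, 11, 13, 17, ∞}.
(a,b)_17: α=0, u≡5; β=1, v≡16 (mod 17); (5|17)=-1, (16|17)=+1; sign (−1)^0·-1^1·+1^0 = -1.
(a,b)_11: α=-4, u≡7; β=0, v≡7 (mod 11); (7|11)=-1, (7|11)=-1; sign (−1)^0·-1^0·-1^-4 = +1.
(a,b)_∞: sgn(65)=+, sgn(-34)=−, so +1.
(a,b)_7: α=0, u≡4; β=2, v≡2 (mod 7); (4|7)=+1, (2|7)=+1; sign (−1)^0·+1^2·+1^0 = +1.
(a,b)_5: α=-1, u≡3; β=0, v≡4 (mod 5); (3|5)=-1, (4|5)=+1; sign (−1)^0·-1^0·+1^-1 = +1.
(a,b)_13: α=1, u≡2; β=0, v≡8 (mod 13); (2|13)=-1, (8|13)=-1; sign (−1)^0·-1^0·-1^1 = -1.
(a,b)_2: α=2, β=1; u≡1, v≡7 (mod 8); ε(u)ε(v)=0·1, αω(v)=2·0, βω(u)=1·0; sum ≡ 0  ⇒  +1.
(a,b)_3: α=6, u≡2; β=-4, v≡2 (mod 3); (2|3)=-1, (2|3)=-1; sign (−1)^0·-1^-4·-1^6 = +1.
(65, -34 / ℚ) ramifies at {13, 17}: a division algebra.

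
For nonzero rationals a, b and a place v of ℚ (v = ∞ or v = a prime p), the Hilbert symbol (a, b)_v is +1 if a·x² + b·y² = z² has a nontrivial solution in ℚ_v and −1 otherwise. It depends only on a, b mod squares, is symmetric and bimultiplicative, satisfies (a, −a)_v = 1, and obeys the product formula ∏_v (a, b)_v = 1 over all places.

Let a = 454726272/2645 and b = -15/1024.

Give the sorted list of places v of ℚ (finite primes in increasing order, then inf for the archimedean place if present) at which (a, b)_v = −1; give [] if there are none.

[11, 13]

(a, b) ≡ (4290, -15) mod (ℚ^×)²; places V = {2, 3, 5, 7, 11, 13, 23, ∞}.
(a,b)_7: α=2, u≡3; β=0, v≡3 (mod 7); (3|7)=-1, (3|7)=-1; sign (−1)^0·-1^0·-1^2 = +1.
(a,b)_∞: sgn(4290)=+, sgn(-15)=−, so +1.
(a,b)_3: α=1, u≡2; β=1, v≡1 (mod 3); (2|3)=-1, (1|3)=+1; sign (−1)^1·-1^1·+1^1 = +1.
(a,b)_5: α=-1, u≡3; β=1, v≡3 (mod 5); (3|5)=-1, (3|5)=-1; sign (−1)^0·-1^1·-1^-1 = +1.
(a,b)_23: α=-2, u≡16; β=0, v≡16 (mod 23); (16|23)=+1, (16|23)=+1; sign (−1)^0·+1^0·+1^-2 = +1.
(a,b)_11: α=1, u≡3; β=0, v≡7 (mod 11); (3|11)=+1, (7|11)=-1; sign (−1)^0·+1^0·-1^1 = -1.
(a,b)_2: α=7, β=-10; u≡1, v≡1 (mod 8); ε(u)ε(v)=0·0, αω(v)=7·0, βω(u)=-10·0; sum ≡ 0  ⇒  +1.
(a,b)_13: α=3, u≡7; β=0, v≡5 (mod 13); (7|13)=-1, (5|13)=-1; sign (−1)^0·-1^0·-1^3 = -1.
(4290, -15 / ℚ) ramifies at {11, 13}: a division algebra.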